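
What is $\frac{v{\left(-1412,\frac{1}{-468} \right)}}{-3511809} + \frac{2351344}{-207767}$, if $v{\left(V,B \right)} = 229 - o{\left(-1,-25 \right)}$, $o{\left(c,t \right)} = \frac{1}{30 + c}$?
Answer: $- \frac{34209719884352}{3022786084941} \approx -11.317$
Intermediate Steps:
$v{\left(V,B \right)} = \frac{6640}{29}$ ($v{\left(V,B \right)} = 229 - \frac{1}{30 - 1} = 229 - \frac{1}{29} = \frac{6640}{29}$)
$\frac{v{\left(-1412,\frac{1}{-468} \right)}}{-3511809} + \frac{2351344}{-207767} = \frac{6640}{29 \left(-3511809\right)} + \frac{2351344}{-207767} = \frac{6640}{29} \left(- \frac{1}{3511809}\right) + 2351344 \left(- \frac{1}{207767}\right) = - \frac{6640}{101842461} - \frac{2351344}{207767} = - \frac{34209719884352}{3022786084941}$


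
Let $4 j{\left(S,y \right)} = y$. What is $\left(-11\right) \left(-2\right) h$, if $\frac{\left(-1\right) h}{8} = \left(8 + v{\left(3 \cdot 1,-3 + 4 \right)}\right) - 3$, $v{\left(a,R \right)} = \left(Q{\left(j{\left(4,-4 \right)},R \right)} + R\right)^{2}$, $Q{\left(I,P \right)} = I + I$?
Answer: $-1056$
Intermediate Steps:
$j{\left(S,y \right)} = \frac{y}{4}$
$Q{\left(I,P \right)} = 2 I$
$v{\left(a,R \right)} = \left(-2 + R\right)^{2}$ ($v{\left(a,R \right)} = \left(2 \cdot \frac{1}{4} \left(-4\right) + R\right)^{2} = \left(2 \left(-1\right) + R\right)^{2} = \left(-2 + R\right)^{2}$)
$h = -48$ ($h = - 8 \left(\left(8 + \left(-2 + \left(-3 + 4\right)\right)^{2}\right) - 3\right) = - 8 \left(\left(8 + \left(-2 + 1\right)^{2}\right) - 3\right) = - 8 \left(\left(8 + \left(-1\right)^{2}\right) - 3\right) = - 8 \left(\left(8 + 1\right) - 3\right) = - 8 \left(9 - 3\right) = \left(-8\right) 6 = -48$)
$\left(-11\right) \left(-2\right) h = \left(-11\right) \left(-2\right) \left(-48\right) = 22 \left(-48\right) = -1056$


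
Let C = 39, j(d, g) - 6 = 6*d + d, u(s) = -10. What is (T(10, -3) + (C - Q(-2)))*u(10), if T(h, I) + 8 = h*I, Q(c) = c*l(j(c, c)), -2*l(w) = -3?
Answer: -40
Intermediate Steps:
j(d, g) = 6 + 7*d (j(d, g) = 6 + (6*d + d) = 6 + 7*d)
l(w) = 3/2 (l(w) = -½*(-3) = 3/2)
Q(c) = 3*c/2 (Q(c) = c*(3/2) = 3*c/2)
T(h, I) = -8 + I*h (T(h, I) = -8 + h*I = -8 + I*h)
(T(10, -3) + (C - Q(-2)))*u(10) = ((-8 - 3*10) + (39 - 3*(-2)/2))*(-10) = ((-8 - 30) + (39 - 1*(-3)))*(-10) = (-38 + (39 + 3))*(-10) = (-38 + 42)*(-10) = 4*(-10) = -40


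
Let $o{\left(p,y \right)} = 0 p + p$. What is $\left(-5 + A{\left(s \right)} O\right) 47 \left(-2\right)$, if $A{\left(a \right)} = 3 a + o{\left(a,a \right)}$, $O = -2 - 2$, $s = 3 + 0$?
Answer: $4982$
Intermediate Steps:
$s = 3$
$o{\left(p,y \right)} = p$ ($o{\left(p,y \right)} = 0 + p = p$)
$O = -4$
$A{\left(a \right)} = 4 a$ ($A{\left(a \right)} = 3 a + a = 4 a$)
$\left(-5 + A{\left(s \right)} O\right) 47 \left(-2\right) = \left(-5 + 4 \cdot 3 \left(-4\right)\right) 47 \left(-2\right) = \left(-5 + 12 \left(-4\right)\right) 47 \left(-2\right) = \left(-5 - 48\right) 47 \left(-2\right) = \left(-53\right) 47 \left(-2\right) = \left(-2491\right) \left(-2\right) = 4982$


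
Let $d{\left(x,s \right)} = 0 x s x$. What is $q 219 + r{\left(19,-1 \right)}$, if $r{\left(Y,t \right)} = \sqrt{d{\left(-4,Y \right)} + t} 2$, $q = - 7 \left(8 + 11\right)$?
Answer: $-29127 + 2 i \approx -29127.0 + 2.0 i$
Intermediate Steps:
$d{\left(x,s \right)} = 0$ ($d{\left(x,s \right)} = 0 s x x = 0 x = 0$)
$q = -133$ ($q = \left(-7\right) 19 = -133$)
$r{\left(Y,t \right)} = 2 \sqrt{t}$ ($r{\left(Y,t \right)} = \sqrt{0 + t} 2 = \sqrt{t} 2 = 2 \sqrt{t}$)
$q 219 + r{\left(19,-1 \right)} = \left(-133\right) 219 + 2 \sqrt{-1} = -29127 + 2 i$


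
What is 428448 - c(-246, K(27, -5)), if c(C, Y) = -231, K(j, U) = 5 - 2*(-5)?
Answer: 428679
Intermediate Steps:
K(j, U) = 15 (K(j, U) = 5 + 10 = 15)
428448 - c(-246, K(27, -5)) = 428448 - 1*(-231) = 428448 + 231 = 428679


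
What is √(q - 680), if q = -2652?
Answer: 14*I*√17 ≈ 57.724*I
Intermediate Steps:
√(q - 680) = √(-2652 - 680) = √(-3332) = 14*I*√17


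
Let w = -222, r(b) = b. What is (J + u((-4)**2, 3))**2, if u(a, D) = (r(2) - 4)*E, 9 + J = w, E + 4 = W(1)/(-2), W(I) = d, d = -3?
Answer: 51076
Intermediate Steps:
W(I) = -3
E = -5/2 (E = -4 - 3/(-2) = -4 - 3*(-1/2) = -4 + 3/2 = -5/2 ≈ -2.5000)
J = -231 (J = -9 - 222 = -231)
u(a, D) = 5 (u(a, D) = (2 - 4)*(-5/2) = -2*(-5/2) = 5)
(J + u((-4)**2, 3))**2 = (-231 + 5)**2 = (-226)**2 = 51076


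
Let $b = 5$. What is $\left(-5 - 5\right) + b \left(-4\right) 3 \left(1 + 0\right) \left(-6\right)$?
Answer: $350$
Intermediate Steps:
$\left(-5 - 5\right) + b \left(-4\right) 3 \left(1 + 0\right) \left(-6\right) = \left(-5 - 5\right) + 5 \left(-4\right) 3 \left(1 + 0\right) \left(-6\right) = -10 + - 20 \cdot 3 \cdot 1 \left(-6\right) = -10 + \left(-20\right) 3 \left(-6\right) = -10 - -360 = -10 + 360 = 350$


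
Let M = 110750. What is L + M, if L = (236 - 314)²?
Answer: 116834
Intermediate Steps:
L = 6084 (L = (-78)² = 6084)
L + M = 6084 + 110750 = 116834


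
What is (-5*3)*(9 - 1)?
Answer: -120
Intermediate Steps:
(-5*3)*(9 - 1) = -15*8 = -120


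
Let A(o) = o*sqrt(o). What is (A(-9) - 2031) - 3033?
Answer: -5064 - 27*I ≈ -5064.0 - 27.0*I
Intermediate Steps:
A(o) = o**(3/2)
(A(-9) - 2031) - 3033 = ((-9)**(3/2) - 2031) - 3033 = (-27*I - 2031) - 3033 = (-2031 - 27*I) - 3033 = -5064 - 27*I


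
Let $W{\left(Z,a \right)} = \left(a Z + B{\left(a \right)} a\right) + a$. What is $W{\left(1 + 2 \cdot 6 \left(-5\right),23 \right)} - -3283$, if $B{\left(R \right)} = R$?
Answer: $2478$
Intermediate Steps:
$W{\left(Z,a \right)} = a + a^{2} + Z a$ ($W{\left(Z,a \right)} = \left(a Z + a a\right) + a = \left(Z a + a^{2}\right) + a = \left(a^{2} + Z a\right) + a = a + a^{2} + Z a$)
$W{\left(1 + 2 \cdot 6 \left(-5\right),23 \right)} - -3283 = 23 \left(1 + \left(1 + 2 \cdot 6 \left(-5\right)\right) + 23\right) - -3283 = 23 \left(1 + \left(1 + 2 \left(-30\right)\right) + 23\right) + 3283 = 23 \left(1 + \left(1 - 60\right) + 23\right) + 3283 = 23 \left(1 - 59 + 23\right) + 3283 = 23 \left(-35\right) + 3283 = -805 + 3283 = 2478$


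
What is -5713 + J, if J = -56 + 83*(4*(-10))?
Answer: -9089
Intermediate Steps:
J = -3376 (J = -56 + 83*(-40) = -56 - 3320 = -3376)
-5713 + J = -5713 - 3376 = -9089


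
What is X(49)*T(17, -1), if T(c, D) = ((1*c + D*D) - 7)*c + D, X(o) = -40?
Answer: -7440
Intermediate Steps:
T(c, D) = D + c*(-7 + c + D²) (T(c, D) = ((c + D²) - 7)*c + D = (-7 + c + D²)*c + D = c*(-7 + c + D²) + D = D + c*(-7 + c + D²))
X(49)*T(17, -1) = -40*(-1 + 17² - 7*17 + 17*(-1)²) = -40*(-1 + 289 - 119 + 17*1) = -40*(-1 + 289 - 119 + 17) = -40*186 = -7440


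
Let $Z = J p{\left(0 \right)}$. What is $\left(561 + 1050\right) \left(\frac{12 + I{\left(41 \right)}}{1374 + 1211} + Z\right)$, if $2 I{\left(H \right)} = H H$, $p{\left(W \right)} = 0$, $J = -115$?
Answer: $\frac{49941}{94} \approx 531.29$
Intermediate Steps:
$I{\left(H \right)} = \frac{H^{2}}{2}$ ($I{\left(H \right)} = \frac{H H}{2} = \frac{H^{2}}{2}$)
$Z = 0$ ($Z = \left(-115\right) 0 = 0$)
$\left(561 + 1050\right) \left(\frac{12 + I{\left(41 \right)}}{1374 + 1211} + Z\right) = \left(561 + 1050\right) \left(\frac{12 + \frac{41^{2}}{2}}{1374 + 1211} + 0\right) = 1611 \left(\frac{12 + \frac{1}{2} \cdot 1681}{2585} + 0\right) = 1611 \left(\left(12 + \frac{1681}{2}\right) \frac{1}{2585} + 0\right) = 1611 \left(\frac{1705}{2} \cdot \frac{1}{2585} + 0\right) = 1611 \left(\frac{31}{94} + 0\right) = 1611 \cdot \frac{31}{94} = \frac{49941}{94}$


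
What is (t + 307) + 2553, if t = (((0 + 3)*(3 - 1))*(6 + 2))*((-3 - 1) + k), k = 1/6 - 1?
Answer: 2628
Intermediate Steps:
k = -⅚ (k = ⅙ - 1 = -⅚ ≈ -0.83333)
t = -232 (t = (((0 + 3)*(3 - 1))*(6 + 2))*((-3 - 1) - ⅚) = ((3*2)*8)*(-4 - ⅚) = (6*8)*(-29/6) = 48*(-29/6) = -232)
(t + 307) + 2553 = (-232 + 307) + 2553 = 75 + 2553 = 2628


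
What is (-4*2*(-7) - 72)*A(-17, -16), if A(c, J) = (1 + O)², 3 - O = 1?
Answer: -144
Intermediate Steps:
O = 2 (O = 3 - 1*1 = 3 - 1 = 2)
A(c, J) = 9 (A(c, J) = (1 + 2)² = 3² = 9)
(-4*2*(-7) - 72)*A(-17, -16) = (-4*2*(-7) - 72)*9 = (-8*(-7) - 72)*9 = (56 - 72)*9 = -16*9 = -144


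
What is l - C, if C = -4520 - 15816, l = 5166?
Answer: 25502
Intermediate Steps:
C = -20336
l - C = 5166 - 1*(-20336) = 5166 + 20336 = 25502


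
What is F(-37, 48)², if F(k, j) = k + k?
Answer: 5476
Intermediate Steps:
F(k, j) = 2*k
F(-37, 48)² = (2*(-37))² = (-74)² = 5476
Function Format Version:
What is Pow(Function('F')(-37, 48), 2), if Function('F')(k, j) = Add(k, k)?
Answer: 5476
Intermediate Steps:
Function('F')(k, j) = Mul(2, k)
Pow(Function('F')(-37, 48), 2) = Pow(Mul(2, -37), 2) = Pow(-74, 2) = 5476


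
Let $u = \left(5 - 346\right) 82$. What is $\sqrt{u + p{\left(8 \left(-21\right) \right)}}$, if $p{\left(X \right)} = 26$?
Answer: $12 i \sqrt{194} \approx 167.14 i$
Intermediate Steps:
$u = -27962$ ($u = \left(-341\right) 82 = -27962$)
$\sqrt{u + p{\left(8 \left(-21\right) \right)}} = \sqrt{-27962 + 26} = \sqrt{-27936} = 12 i \sqrt{194}$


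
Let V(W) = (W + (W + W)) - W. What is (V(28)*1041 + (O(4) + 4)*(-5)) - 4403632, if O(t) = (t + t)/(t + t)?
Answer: -4345361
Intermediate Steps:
O(t) = 1 (O(t) = (2*t)/((2*t)) = (2*t)*(1/(2*t)) = 1)
V(W) = 2*W (V(W) = (W + 2*W) - W = 3*W - W = 2*W)
(V(28)*1041 + (O(4) + 4)*(-5)) - 4403632 = ((2*28)*1041 + (1 + 4)*(-5)) - 4403632 = (56*1041 + 5*(-5)) - 4403632 = (58296 - 25) - 4403632 = 58271 - 4403632 = -4345361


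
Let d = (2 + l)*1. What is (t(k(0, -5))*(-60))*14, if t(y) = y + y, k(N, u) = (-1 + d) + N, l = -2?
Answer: 1680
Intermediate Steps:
d = 0 (d = (2 - 2)*1 = 0*1 = 0)
k(N, u) = -1 + N (k(N, u) = (-1 + 0) + N = -1 + N)
t(y) = 2*y
(t(k(0, -5))*(-60))*14 = ((2*(-1 + 0))*(-60))*14 = ((2*(-1))*(-60))*14 = -2*(-60)*14 = 120*14 = 1680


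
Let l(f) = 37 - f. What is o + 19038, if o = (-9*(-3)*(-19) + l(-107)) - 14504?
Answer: 4165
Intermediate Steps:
o = -14873 (o = (-9*(-3)*(-19) + (37 - 1*(-107))) - 14504 = (27*(-19) + (37 + 107)) - 14504 = (-513 + 144) - 14504 = -369 - 14504 = -14873)
o + 19038 = -14873 + 19038 = 4165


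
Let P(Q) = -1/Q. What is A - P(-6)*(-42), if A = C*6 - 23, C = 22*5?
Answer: 644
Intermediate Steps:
C = 110
A = 637 (A = 110*6 - 23 = 660 - 23 = 637)
A - P(-6)*(-42) = 637 - (-1/(-6))*(-42) = 637 - (-1*(-⅙))*(-42) = 637 - (-42)/6 = 637 - 1*(-7) = 637 + 7 = 644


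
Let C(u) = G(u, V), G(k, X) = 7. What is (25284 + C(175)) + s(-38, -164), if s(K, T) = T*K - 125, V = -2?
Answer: 31398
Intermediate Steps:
C(u) = 7
s(K, T) = -125 + K*T (s(K, T) = K*T - 125 = -125 + K*T)
(25284 + C(175)) + s(-38, -164) = (25284 + 7) + (-125 - 38*(-164)) = 25291 + (-125 + 6232) = 25291 + 6107 = 31398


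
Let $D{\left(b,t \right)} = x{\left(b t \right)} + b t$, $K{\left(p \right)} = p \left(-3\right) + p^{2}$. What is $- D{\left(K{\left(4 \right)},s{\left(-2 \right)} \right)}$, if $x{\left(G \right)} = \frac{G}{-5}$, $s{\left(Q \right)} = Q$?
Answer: $\frac{32}{5} \approx 6.4$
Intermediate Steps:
$K{\left(p \right)} = p^{2} - 3 p$ ($K{\left(p \right)} = - 3 p + p^{2} = p^{2} - 3 p$)
$x{\left(G \right)} = - \frac{G}{5}$ ($x{\left(G \right)} = G \left(- \frac{1}{5}\right) = - \frac{G}{5}$)
$D{\left(b,t \right)} = \frac{4 b t}{5}$ ($D{\left(b,t \right)} = - \frac{b t}{5} + b t = \frac{4 b t}{5}$)
$- D{\left(K{\left(4 \right)},s{\left(-2 \right)} \right)} = - \frac{4 \cdot 4 \left(-3 + 4\right) \left(-2\right)}{5} = - \frac{4 \cdot 4 \cdot 1 \left(-2\right)}{5} = - \frac{4 \cdot 4 \left(-2\right)}{5} = \left(-1\right) \left(- \frac{32}{5}\right) = \frac{32}{5}$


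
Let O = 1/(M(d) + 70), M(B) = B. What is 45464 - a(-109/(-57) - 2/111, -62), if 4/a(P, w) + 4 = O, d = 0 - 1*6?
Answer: 11593576/255 ≈ 45465.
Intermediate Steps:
d = -6 (d = 0 - 6 = -6)
O = 1/64 (O = 1/(-6 + 70) = 1/64 ≈ 0.015625)
a(P, w) = -256/255 (a(P, w) = 4/(-4 + 1/64) = 4/(-255/64) = 4*(-64/255) = -256/255)
45464 - a(-109/(-57) - 2/111, -62) = 45464 - 1*(-256/255) = 45464 + 256/255 = 11593576/255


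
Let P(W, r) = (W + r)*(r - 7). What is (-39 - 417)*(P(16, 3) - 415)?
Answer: 223896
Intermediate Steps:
P(W, r) = (-7 + r)*(W + r) (P(W, r) = (W + r)*(-7 + r) = (-7 + r)*(W + r))
(-39 - 417)*(P(16, 3) - 415) = (-39 - 417)*((3**2 - 7*16 - 7*3 + 16*3) - 415) = -456*((9 - 112 - 21 + 48) - 415) = -456*(-76 - 415) = -456*(-491) = 223896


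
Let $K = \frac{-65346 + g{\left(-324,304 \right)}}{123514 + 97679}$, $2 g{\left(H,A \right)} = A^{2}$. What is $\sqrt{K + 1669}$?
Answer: $\frac{\sqrt{185156085467}}{10533} \approx 40.852$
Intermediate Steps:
$g{\left(H,A \right)} = \frac{A^{2}}{2}$
$K = - \frac{2734}{31599}$ ($K = \frac{-65346 + \frac{304^{2}}{2}}{123514 + 97679} = \frac{-65346 + \frac{1}{2} \cdot 92416}{221193} = \left(-65346 + 46208\right) \frac{1}{221193} = \left(-19138\right) \frac{1}{221193} = - \frac{2734}{31599} \approx -0.086522$)
$\sqrt{K + 1669} = \sqrt{- \frac{2734}{31599} + 1669} = \sqrt{\frac{52735997}{31599}} = \frac{\sqrt{185156085467}}{10533}$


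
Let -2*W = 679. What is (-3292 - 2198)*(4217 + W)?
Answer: -21287475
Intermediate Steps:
W = -679/2 (W = -1/2*679 = -679/2 ≈ -339.50)
(-3292 - 2198)*(4217 + W) = (-3292 - 2198)*(4217 - 679/2) = -5490*7755/2 = -21287475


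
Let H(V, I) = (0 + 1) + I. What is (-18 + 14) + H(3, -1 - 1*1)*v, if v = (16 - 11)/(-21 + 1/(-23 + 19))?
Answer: -64/17 ≈ -3.7647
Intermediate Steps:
H(V, I) = 1 + I
v = -4/17 (v = 5/(-21 + 1/(-4)) = 5/(-21 - ¼) = 5/(-85/4) = 5*(-4/85) = -4/17 ≈ -0.23529)
(-18 + 14) + H(3, -1 - 1*1)*v = (-18 + 14) + (1 + (-1 - 1*1))*(-4/17) = -4 + (1 + (-1 - 1))*(-4/17) = -4 + (1 - 2)*(-4/17) = -4 - 1*(-4/17) = -4 + 4/17 = -64/17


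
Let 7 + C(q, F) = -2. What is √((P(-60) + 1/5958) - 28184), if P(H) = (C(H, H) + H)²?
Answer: I*√92384902246/1986 ≈ 153.05*I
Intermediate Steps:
C(q, F) = -9 (C(q, F) = -7 - 2 = -9)
P(H) = (-9 + H)²
√((P(-60) + 1/5958) - 28184) = √(((-9 - 60)² + 1/5958) - 28184) = √(((-69)² + 1/5958) - 28184) = √((4761 + 1/5958) - 28184) = √(28366039/5958 - 28184) = √(-139554233/5958) = I*√92384902246/1986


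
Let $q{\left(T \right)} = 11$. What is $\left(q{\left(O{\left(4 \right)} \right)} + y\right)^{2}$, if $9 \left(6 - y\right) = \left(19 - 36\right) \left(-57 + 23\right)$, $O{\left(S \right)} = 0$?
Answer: $\frac{180625}{81} \approx 2229.9$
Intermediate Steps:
$y = - \frac{524}{9}$ ($y = 6 - \frac{\left(19 - 36\right) \left(-57 + 23\right)}{9} = 6 - \frac{\left(-17\right) \left(-34\right)}{9} = 6 - \frac{578}{9} = - \frac{524}{9} \approx -58.222$)
$\left(q{\left(O{\left(4 \right)} \right)} + y\right)^{2} = \left(11 - \frac{524}{9}\right)^{2} = \left(- \frac{425}{9}\right)^{2} = \frac{180625}{81}$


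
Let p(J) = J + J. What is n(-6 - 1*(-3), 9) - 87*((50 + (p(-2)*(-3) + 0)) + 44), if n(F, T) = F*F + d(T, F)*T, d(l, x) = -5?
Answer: -9258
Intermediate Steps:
p(J) = 2*J
n(F, T) = F² - 5*T (n(F, T) = F*F - 5*T = F² - 5*T)
n(-6 - 1*(-3), 9) - 87*((50 + (p(-2)*(-3) + 0)) + 44) = ((-6 - 1*(-3))² - 5*9) - 87*((50 + ((2*(-2))*(-3) + 0)) + 44) = ((-6 + 3)² - 45) - 87*((50 + (-4*(-3) + 0)) + 44) = ((-3)² - 45) - 87*((50 + (12 + 0)) + 44) = (9 - 45) - 87*((50 + 12) + 44) = -36 - 87*(62 + 44) = -36 - 87*106 = -36 - 9222 = -9258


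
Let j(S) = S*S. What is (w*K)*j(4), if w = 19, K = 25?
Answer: 7600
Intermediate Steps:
j(S) = S²
(w*K)*j(4) = (19*25)*4² = 475*16 = 7600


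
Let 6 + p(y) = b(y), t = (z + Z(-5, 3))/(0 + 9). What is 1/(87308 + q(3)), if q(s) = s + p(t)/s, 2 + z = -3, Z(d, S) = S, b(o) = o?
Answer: 27/2357341 ≈ 1.1454e-5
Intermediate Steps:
z = -5 (z = -2 - 3 = -5)
t = -2/9 (t = (-5 + 3)/(0 + 9) = -2/9 ≈ -0.22222)
p(y) = -6 + y
q(s) = s - 56/(9*s) (q(s) = s + (-6 - 2/9)/s = s - 56/(9*s))
1/(87308 + q(3)) = 1/(87308 + (3 - 56/9/3)) = 1/(87308 + (3 - 56/9*1/3)) = 1/(87308 + (3 - 56/27)) = 1/(87308 + 25/27) = 1/(2357341/27) = 27/2357341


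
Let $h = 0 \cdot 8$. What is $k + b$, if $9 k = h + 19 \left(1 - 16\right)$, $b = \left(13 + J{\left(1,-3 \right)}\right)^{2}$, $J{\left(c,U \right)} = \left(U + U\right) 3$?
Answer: $- \frac{20}{3} \approx -6.6667$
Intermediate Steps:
$h = 0$
$J{\left(c,U \right)} = 6 U$ ($J{\left(c,U \right)} = 2 U 3 = 6 U$)
$b = 25$ ($b = \left(13 + 6 \left(-3\right)\right)^{2} = \left(13 - 18\right)^{2} = \left(-5\right)^{2} = 25$)
$k = - \frac{95}{3}$ ($k = \frac{0 + 19 \left(1 - 16\right)}{9} = \frac{0 + 19 \left(-15\right)}{9} = \frac{0 - 285}{9} = \frac{1}{9} \left(-285\right) = - \frac{95}{3} \approx -31.667$)
$k + b = - \frac{95}{3} + 25 = - \frac{20}{3}$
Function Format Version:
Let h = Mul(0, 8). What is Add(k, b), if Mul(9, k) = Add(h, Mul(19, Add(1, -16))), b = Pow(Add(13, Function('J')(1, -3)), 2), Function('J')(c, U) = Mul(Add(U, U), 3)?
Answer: Rational(-20, 3) ≈ -6.6667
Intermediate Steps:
h = 0
Function('J')(c, U) = Mul(6, U) (Function('J')(c, U) = Mul(Mul(2, U), 3) = Mul(6, U))
b = 25 (b = Pow(Add(13, Mul(6, -3)), 2) = Pow(Add(13, -18), 2) = Pow(-5, 2) = 25)
k = Rational(-95, 3) (k = Mul(Rational(1, 9), Add(0, Mul(19, Add(1, -16)))) = Mul(Rational(1, 9), Add(0, Mul(19, -15))) = Mul(Rational(1, 9), Add(0, -285)) = Mul(Rational(1, 9), -285) = Rational(-95, 3) ≈ -31.667)
Add(k, b) = Add(Rational(-95, 3), 25) = Rational(-20, 3)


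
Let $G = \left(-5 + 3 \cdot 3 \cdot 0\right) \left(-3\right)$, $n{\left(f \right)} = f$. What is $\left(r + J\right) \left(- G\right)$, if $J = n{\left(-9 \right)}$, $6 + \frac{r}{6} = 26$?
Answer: $-1665$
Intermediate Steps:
$r = 120$ ($r = -36 + 6 \cdot 26 = -36 + 156 = 120$)
$J = -9$
$G = 15$ ($G = \left(-5 + 9 \cdot 0\right) \left(-3\right) = \left(-5 + 0\right) \left(-3\right) = \left(-5\right) \left(-3\right) = 15$)
$\left(r + J\right) \left(- G\right) = \left(120 - 9\right) \left(\left(-1\right) 15\right) = 111 \left(-15\right) = -1665$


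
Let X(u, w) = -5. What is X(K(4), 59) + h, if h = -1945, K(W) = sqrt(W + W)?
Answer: -1950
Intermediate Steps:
K(W) = sqrt(2)*sqrt(W) (K(W) = sqrt(2*W) = sqrt(2)*sqrt(W))
X(K(4), 59) + h = -5 - 1945 = -1950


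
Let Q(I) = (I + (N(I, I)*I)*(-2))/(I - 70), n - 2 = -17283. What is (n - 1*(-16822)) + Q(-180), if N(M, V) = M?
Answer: -4977/25 ≈ -199.08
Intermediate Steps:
n = -17281 (n = 2 - 17283 = -17281)
Q(I) = (I - 2*I²)/(-70 + I) (Q(I) = (I + (I*I)*(-2))/(I - 70) = (I + I²*(-2))/(-70 + I) = (I - 2*I²)/(-70 + I))
(n - 1*(-16822)) + Q(-180) = (-17281 - 1*(-16822)) - 180*(1 - 2*(-180))/(-70 - 180) = (-17281 + 16822) - 180*(1 + 360)/(-250) = -459 - 180*(-1/250)*361 = -459 + 6498/25 = -4977/25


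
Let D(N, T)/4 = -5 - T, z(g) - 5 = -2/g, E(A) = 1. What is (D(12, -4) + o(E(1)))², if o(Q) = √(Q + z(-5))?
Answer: 112/5 - 32*√10/5 ≈ 2.1614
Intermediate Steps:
z(g) = 5 - 2/g
o(Q) = √(27/5 + Q) (o(Q) = √(Q + (5 - 2/(-5))) = √(Q + (5 - 2*(-⅕))) = √(Q + (5 + ⅖)) = √(Q + 27/5) = √(27/5 + Q))
D(N, T) = -20 - 4*T (D(N, T) = 4*(-5 - T) = -20 - 4*T)
(D(12, -4) + o(E(1)))² = ((-20 - 4*(-4)) + √(135 + 25*1)/5)² = ((-20 + 16) + √(135 + 25)/5)² = (-4 + √160/5)² = (-4 + (4*√10)/5)² = (-4 + 4*√10/5)²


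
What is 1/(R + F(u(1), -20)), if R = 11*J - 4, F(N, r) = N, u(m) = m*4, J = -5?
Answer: -1/55 ≈ -0.018182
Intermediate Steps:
u(m) = 4*m
R = -59 (R = 11*(-5) - 4 = -55 - 4 = -59)
1/(R + F(u(1), -20)) = 1/(-59 + 4*1) = 1/(-59 + 4) = 1/(-55) = -1/55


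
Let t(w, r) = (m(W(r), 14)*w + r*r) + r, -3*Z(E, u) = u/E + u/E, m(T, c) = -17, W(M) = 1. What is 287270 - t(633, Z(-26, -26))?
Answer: 2682281/9 ≈ 2.9803e+5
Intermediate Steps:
Z(E, u) = -2*u/(3*E) (Z(E, u) = -(u/E + u/E)/3 = -2*u/(3*E))
t(w, r) = r + r² - 17*w (t(w, r) = (-17*w + r*r) + r = (-17*w + r²) + r = (r² - 17*w) + r = r + r² - 17*w)
287270 - t(633, Z(-26, -26)) = 287270 - (-⅔*(-26)/(-26) + (-⅔*(-26)/(-26))² - 17*633) = 287270 - (-⅔*(-26)*(-1/26) + (-⅔*(-26)*(-1/26))² - 10761) = 287270 - (-⅔ + (-⅔)² - 10761) = 287270 - (-⅔ + 4/9 - 10761) = 287270 - 1*(-96851/9) = 287270 + 96851/9 = 2682281/9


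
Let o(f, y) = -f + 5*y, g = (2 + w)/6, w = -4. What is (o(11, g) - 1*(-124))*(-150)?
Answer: -16700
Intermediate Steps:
g = -1/3 (g = (2 - 4)/6 = -2*1/6 = -1/3 ≈ -0.33333)
(o(11, g) - 1*(-124))*(-150) = ((-1*11 + 5*(-1/3)) - 1*(-124))*(-150) = ((-11 - 5/3) + 124)*(-150) = (-38/3 + 124)*(-150) = (334/3)*(-150) = -16700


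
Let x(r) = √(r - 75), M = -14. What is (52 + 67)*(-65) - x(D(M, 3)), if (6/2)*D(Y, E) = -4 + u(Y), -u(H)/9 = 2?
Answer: -7735 - I*√741/3 ≈ -7735.0 - 9.0738*I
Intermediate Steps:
u(H) = -18 (u(H) = -9*2 = -18)
D(Y, E) = -22/3 (D(Y, E) = (-4 - 18)/3 = (⅓)*(-22) = -22/3)
x(r) = √(-75 + r)
(52 + 67)*(-65) - x(D(M, 3)) = (52 + 67)*(-65) - √(-75 - 22/3) = 119*(-65) - √(-247/3) = -7735 - I*√741/3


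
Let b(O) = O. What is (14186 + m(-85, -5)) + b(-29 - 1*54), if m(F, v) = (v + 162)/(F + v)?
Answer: 1269113/90 ≈ 14101.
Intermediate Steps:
m(F, v) = (162 + v)/(F + v)
(14186 + m(-85, -5)) + b(-29 - 1*54) = (14186 + (162 - 5)/(-85 - 5)) + (-29 - 1*54) = (14186 + 157/(-90)) + (-29 - 54) = (14186 - 1/90*157) - 83 = (14186 - 157/90) - 83 = 1276583/90 - 83 = 1269113/90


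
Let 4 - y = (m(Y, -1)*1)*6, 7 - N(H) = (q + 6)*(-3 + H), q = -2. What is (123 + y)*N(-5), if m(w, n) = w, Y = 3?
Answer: 4251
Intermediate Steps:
N(H) = 19 - 4*H (N(H) = 7 - (-2 + 6)*(-3 + H) = 7 - 4*(-3 + H) = 7 - (-12 + 4*H) = 7 + (12 - 4*H) = 19 - 4*H)
y = -14 (y = 4 - 3*1*6 = 4 - 3*6 = 4 - 1*18 = 4 - 18 = -14)
(123 + y)*N(-5) = (123 - 14)*(19 - 4*(-5)) = 109*(19 + 20) = 109*39 = 4251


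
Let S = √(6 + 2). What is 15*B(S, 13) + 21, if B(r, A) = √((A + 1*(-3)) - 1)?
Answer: 66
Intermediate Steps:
S = 2*√2 (S = √8 = 2*√2 ≈ 2.8284)
B(r, A) = √(-4 + A) (B(r, A) = √((A - 3) - 1) = √((-3 + A) - 1) = √(-4 + A))
15*B(S, 13) + 21 = 15*√(-4 + 13) + 21 = 15*√9 + 21 = 15*3 + 21 = 45 + 21 = 66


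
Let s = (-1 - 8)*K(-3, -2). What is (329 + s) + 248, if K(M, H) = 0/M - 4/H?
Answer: 559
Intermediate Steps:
K(M, H) = -4/H (K(M, H) = 0 - 4/H = -4/H)
s = -18 (s = (-1 - 8)*(-4/(-2)) = -(-36)*(-1)/2 = -9*2 = -18)
(329 + s) + 248 = (329 - 18) + 248 = 311 + 248 = 559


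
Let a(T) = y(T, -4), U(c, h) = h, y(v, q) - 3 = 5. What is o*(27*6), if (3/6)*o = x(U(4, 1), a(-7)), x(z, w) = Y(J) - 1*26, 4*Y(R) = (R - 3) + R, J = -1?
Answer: -8829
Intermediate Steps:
y(v, q) = 8 (y(v, q) = 3 + 5 = 8)
Y(R) = -¾ + R/2 (Y(R) = ((R - 3) + R)/4 = ((-3 + R) + R)/4 = (-3 + 2*R)/4 = -¾ + R/2)
a(T) = 8
x(z, w) = -109/4 (x(z, w) = (-¾ + (½)*(-1)) - 1*26 = (-¾ - ½) - 26 = -5/4 - 26 = -109/4)
o = -109/2 (o = 2*(-109/4) = -109/2 ≈ -54.500)
o*(27*6) = -2943*6/2 = -109/2*162 = -8829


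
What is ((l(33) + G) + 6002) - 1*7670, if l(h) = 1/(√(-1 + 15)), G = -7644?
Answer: -9312 + √14/14 ≈ -9311.7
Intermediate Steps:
l(h) = √14/14 (l(h) = 1/(√14) = √14/14)
((l(33) + G) + 6002) - 1*7670 = ((√14/14 - 7644) + 6002) - 1*7670 = ((-7644 + √14/14) + 6002) - 7670 = (-1642 + √14/14) - 7670 = -9312 + √14/14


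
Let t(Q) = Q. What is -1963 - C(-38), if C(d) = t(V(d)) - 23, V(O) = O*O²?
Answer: 52932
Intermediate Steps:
V(O) = O³
C(d) = -23 + d³ (C(d) = d³ - 23 = -23 + d³)
-1963 - C(-38) = -1963 - (-23 + (-38)³) = -1963 - (-23 - 54872) = -1963 - 1*(-54895) = -1963 + 54895 = 52932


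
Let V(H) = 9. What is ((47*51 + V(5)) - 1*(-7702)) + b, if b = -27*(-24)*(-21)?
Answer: -3500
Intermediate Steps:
b = -13608 (b = 648*(-21) = -13608)
((47*51 + V(5)) - 1*(-7702)) + b = ((47*51 + 9) - 1*(-7702)) - 13608 = ((2397 + 9) + 7702) - 13608 = (2406 + 7702) - 13608 = 10108 - 13608 = -3500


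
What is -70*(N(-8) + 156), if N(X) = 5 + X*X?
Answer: -15750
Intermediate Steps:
N(X) = 5 + X²
-70*(N(-8) + 156) = -70*((5 + (-8)²) + 156) = -70*((5 + 64) + 156) = -70*(69 + 156) = -70*225 = -15750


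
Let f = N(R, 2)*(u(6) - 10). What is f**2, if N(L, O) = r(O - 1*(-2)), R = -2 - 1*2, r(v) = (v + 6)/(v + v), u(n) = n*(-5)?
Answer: 2500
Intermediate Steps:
u(n) = -5*n
r(v) = (6 + v)/(2*v) (r(v) = (6 + v)/((2*v)) = (6 + v)*(1/(2*v)) = (6 + v)/(2*v))
R = -4 (R = -2 - 2 = -4)
N(L, O) = (8 + O)/(2*(2 + O)) (N(L, O) = (6 + (O - 1*(-2)))/(2*(O - 1*(-2))) = (6 + (O + 2))/(2*(O + 2)) = (6 + (2 + O))/(2*(2 + O)) = (8 + O)/(2*(2 + O)))
f = -50 (f = ((8 + 2)/(2*(2 + 2)))*(-5*6 - 10) = ((1/2)*10/4)*(-30 - 10) = ((1/2)*(1/4)*10)*(-40) = (5/4)*(-40) = -50)
f**2 = (-50)**2 = 2500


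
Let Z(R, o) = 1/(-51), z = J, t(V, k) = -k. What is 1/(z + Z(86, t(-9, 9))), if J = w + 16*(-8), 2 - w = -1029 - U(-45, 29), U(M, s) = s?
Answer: 51/47531 ≈ 0.0010730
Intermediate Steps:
w = 1060 (w = 2 - (-1029 - 1*29) = 2 - (-1029 - 29) = 2 - 1*(-1058) = 2 + 1058 = 1060)
J = 932 (J = 1060 + 16*(-8) = 1060 - 128 = 932)
z = 932
Z(R, o) = -1/51
1/(z + Z(86, t(-9, 9))) = 1/(932 - 1/51) = 1/(47531/51) = 51/47531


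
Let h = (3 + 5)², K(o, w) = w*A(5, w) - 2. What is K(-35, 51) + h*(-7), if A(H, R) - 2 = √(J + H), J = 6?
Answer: -348 + 51*√11 ≈ -178.85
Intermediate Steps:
A(H, R) = 2 + √(6 + H)
K(o, w) = -2 + w*(2 + √11) (K(o, w) = w*(2 + √(6 + 5)) - 2 = w*(2 + √11) - 2 = -2 + w*(2 + √11))
h = 64 (h = 8² = 64)
K(-35, 51) + h*(-7) = (-2 + 51*(2 + √11)) + 64*(-7) = (-2 + (102 + 51*√11)) - 448 = (100 + 51*√11) - 448 = -348 + 51*√11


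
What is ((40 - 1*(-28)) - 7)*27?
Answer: 1647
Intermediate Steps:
((40 - 1*(-28)) - 7)*27 = ((40 + 28) - 7)*27 = (68 - 7)*27 = 61*27 = 1647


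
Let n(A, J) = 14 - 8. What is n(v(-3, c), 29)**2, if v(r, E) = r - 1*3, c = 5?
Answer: 36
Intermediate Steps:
v(r, E) = -3 + r (v(r, E) = r - 3 = -3 + r)
n(A, J) = 6
n(v(-3, c), 29)**2 = 6**2 = 36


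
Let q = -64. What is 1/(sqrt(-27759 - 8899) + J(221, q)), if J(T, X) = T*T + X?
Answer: 48777/2379232387 - I*sqrt(36658)/2379232387 ≈ 2.0501e-5 - 8.0473e-8*I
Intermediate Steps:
J(T, X) = X + T**2 (J(T, X) = T**2 + X = X + T**2)
1/(sqrt(-27759 - 8899) + J(221, q)) = 1/(sqrt(-27759 - 8899) + (-64 + 221**2)) = 1/(sqrt(-36658) + (-64 + 48841)) = 1/(I*sqrt(36658) + 48777) = 1/(48777 + I*sqrt(36658))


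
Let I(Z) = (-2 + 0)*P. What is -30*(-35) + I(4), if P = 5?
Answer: 1040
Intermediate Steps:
I(Z) = -10 (I(Z) = (-2 + 0)*5 = -2*5 = -10)
-30*(-35) + I(4) = -30*(-35) - 10 = 1050 - 10 = 1040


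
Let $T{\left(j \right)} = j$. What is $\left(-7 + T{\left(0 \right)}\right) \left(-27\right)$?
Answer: $189$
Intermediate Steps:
$\left(-7 + T{\left(0 \right)}\right) \left(-27\right) = \left(-7 + 0\right) \left(-27\right) = \left(-7\right) \left(-27\right) = 189$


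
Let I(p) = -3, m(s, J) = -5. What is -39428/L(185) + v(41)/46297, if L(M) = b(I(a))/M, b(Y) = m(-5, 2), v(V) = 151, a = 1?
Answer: 67539730443/46297 ≈ 1.4588e+6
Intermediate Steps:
b(Y) = -5
L(M) = -5/M
-39428/L(185) + v(41)/46297 = -39428/((-5/185)) + 151/46297 = -39428/((-5*1/185)) + 151*(1/46297) = -39428/(-1/37) + 151/46297 = -39428*(-37) + 151/46297 = 1458836 + 151/46297 = 67539730443/46297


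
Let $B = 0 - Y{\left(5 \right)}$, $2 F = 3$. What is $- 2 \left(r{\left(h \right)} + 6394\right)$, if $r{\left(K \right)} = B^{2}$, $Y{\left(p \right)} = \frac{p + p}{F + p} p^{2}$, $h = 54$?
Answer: $- \frac{2661172}{169} \approx -15747.0$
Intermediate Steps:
$F = \frac{3}{2}$ ($F = \frac{1}{2} \cdot 3 = \frac{3}{2} \approx 1.5$)
$Y{\left(p \right)} = \frac{2 p^{3}}{\frac{3}{2} + p}$ ($Y{\left(p \right)} = \frac{p + p}{\frac{3}{2} + p} p^{2} = \frac{2 p}{\frac{3}{2} + p} p^{2} = \frac{2 p^{3}}{\frac{3}{2} + p}$)
$B = - \frac{500}{13}$ ($B = 0 - \frac{4 \cdot 5^{3}}{3 + 2 \cdot 5} = 0 - 4 \cdot 125 \frac{1}{3 + 10} = 0 - 4 \cdot 125 \cdot \frac{1}{13} = 0 - \frac{500}{13} = - \frac{500}{13} \approx -38.462$)
$r{\left(K \right)} = \frac{250000}{169}$ ($r{\left(K \right)} = \left(- \frac{500}{13}\right)^{2} = \frac{250000}{169}$)
$- 2 \left(r{\left(h \right)} + 6394\right) = - 2 \left(\frac{250000}{169} + 6394\right) = \left(-2\right) \frac{1330586}{169} = - \frac{2661172}{169}$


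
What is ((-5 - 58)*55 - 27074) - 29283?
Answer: -59822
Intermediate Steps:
((-5 - 58)*55 - 27074) - 29283 = (-63*55 - 27074) - 29283 = (-3465 - 27074) - 29283 = -30539 - 29283 = -59822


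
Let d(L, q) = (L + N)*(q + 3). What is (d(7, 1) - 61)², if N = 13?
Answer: 361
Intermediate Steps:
d(L, q) = (3 + q)*(13 + L) (d(L, q) = (L + 13)*(q + 3) = (13 + L)*(3 + q) = (3 + q)*(13 + L))
(d(7, 1) - 61)² = ((39 + 3*7 + 13*1 + 7*1) - 61)² = ((39 + 21 + 13 + 7) - 61)² = (80 - 61)² = 19² = 361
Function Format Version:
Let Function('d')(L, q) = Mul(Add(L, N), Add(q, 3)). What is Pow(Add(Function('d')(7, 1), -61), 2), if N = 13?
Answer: 361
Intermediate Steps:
Function('d')(L, q) = Mul(Add(3, q), Add(13, L)) (Function('d')(L, q) = Mul(Add(L, 13), Add(q, 3)) = Mul(Add(13, L), Add(3, q)) = Mul(Add(3, q), Add(13, L)))
Pow(Add(Function('d')(7, 1), -61), 2) = Pow(Add(Add(39, Mul(3, 7), Mul(13, 1), Mul(7, 1)), -61), 2) = Pow(Add(Add(39, 21, 13, 7), -61), 2) = Pow(Add(80, -61), 2) = Pow(19, 2) = 361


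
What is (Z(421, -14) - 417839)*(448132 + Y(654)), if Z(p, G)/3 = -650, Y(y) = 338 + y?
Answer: -188537314836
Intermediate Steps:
Z(p, G) = -1950 (Z(p, G) = 3*(-650) = -1950)
(Z(421, -14) - 417839)*(448132 + Y(654)) = (-1950 - 417839)*(448132 + (338 + 654)) = -419789*(448132 + 992) = -419789*449124 = -188537314836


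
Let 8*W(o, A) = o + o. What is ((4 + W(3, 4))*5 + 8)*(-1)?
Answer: -127/4 ≈ -31.750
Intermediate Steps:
W(o, A) = o/4 (W(o, A) = (o + o)/8 = (2*o)/8 = o/4)
((4 + W(3, 4))*5 + 8)*(-1) = ((4 + (1/4)*3)*5 + 8)*(-1) = ((4 + 3/4)*5 + 8)*(-1) = ((19/4)*5 + 8)*(-1) = (95/4 + 8)*(-1) = (127/4)*(-1) = -127/4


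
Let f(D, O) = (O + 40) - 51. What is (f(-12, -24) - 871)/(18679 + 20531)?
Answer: -151/6535 ≈ -0.023106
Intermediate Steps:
f(D, O) = -11 + O (f(D, O) = (40 + O) - 51 = -11 + O)
(f(-12, -24) - 871)/(18679 + 20531) = ((-11 - 24) - 871)/(18679 + 20531) = (-35 - 871)/39210 = -906*1/39210 = -151/6535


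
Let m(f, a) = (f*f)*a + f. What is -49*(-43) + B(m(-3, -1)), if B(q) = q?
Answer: 2095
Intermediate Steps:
m(f, a) = f + a*f² (m(f, a) = f²*a + f = a*f² + f = f + a*f²)
-49*(-43) + B(m(-3, -1)) = -49*(-43) - 3*(1 - 1*(-3)) = 2107 - 3*(1 + 3) = 2107 - 3*4 = 2107 - 12 = 2095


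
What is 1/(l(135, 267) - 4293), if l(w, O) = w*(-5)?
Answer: -1/4968 ≈ -0.00020129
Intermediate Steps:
l(w, O) = -5*w
1/(l(135, 267) - 4293) = 1/(-5*135 - 4293) = 1/(-675 - 4293) = 1/(-4968) = -1/4968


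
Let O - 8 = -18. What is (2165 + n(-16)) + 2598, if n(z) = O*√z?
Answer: 4763 - 40*I ≈ 4763.0 - 40.0*I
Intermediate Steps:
O = -10 (O = 8 - 18 = -10)
n(z) = -10*√z
(2165 + n(-16)) + 2598 = (2165 - 40*I) + 2598 = 4763 - 40*I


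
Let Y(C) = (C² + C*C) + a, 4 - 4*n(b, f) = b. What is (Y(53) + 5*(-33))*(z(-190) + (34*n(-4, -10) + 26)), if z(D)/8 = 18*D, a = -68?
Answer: -146827410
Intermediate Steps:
n(b, f) = 1 - b/4
Y(C) = -68 + 2*C² (Y(C) = (C² + C*C) - 68 = (C² + C²) - 68 = 2*C² - 68 = -68 + 2*C²)
z(D) = 144*D (z(D) = 8*(18*D) = 144*D)
(Y(53) + 5*(-33))*(z(-190) + (34*n(-4, -10) + 26)) = ((-68 + 2*53²) + 5*(-33))*(144*(-190) + (34*(1 - ¼*(-4)) + 26)) = ((-68 + 2*2809) - 165)*(-27360 + (34*(1 + 1) + 26)) = ((-68 + 5618) - 165)*(-27360 + (34*2 + 26)) = (5550 - 165)*(-27360 + (68 + 26)) = 5385*(-27360 + 94) = 5385*(-27266) = -146827410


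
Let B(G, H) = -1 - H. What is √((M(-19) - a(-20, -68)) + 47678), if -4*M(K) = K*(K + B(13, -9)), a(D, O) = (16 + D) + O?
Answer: 3*√21199/2 ≈ 218.40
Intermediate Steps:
a(D, O) = 16 + D + O
M(K) = -K*(8 + K)/4 (M(K) = -K*(K + (-1 - 1*(-9)))/4 = -K*(K + (-1 + 9))/4 = -K*(K + 8)/4 = -K*(8 + K)/4)
√((M(-19) - a(-20, -68)) + 47678) = √((-¼*(-19)*(8 - 19) - (16 - 20 - 68)) + 47678) = √((-¼*(-19)*(-11) - 1*(-72)) + 47678) = √((-209/4 + 72) + 47678) = √(79/4 + 47678) = √(190791/4) = 3*√21199/2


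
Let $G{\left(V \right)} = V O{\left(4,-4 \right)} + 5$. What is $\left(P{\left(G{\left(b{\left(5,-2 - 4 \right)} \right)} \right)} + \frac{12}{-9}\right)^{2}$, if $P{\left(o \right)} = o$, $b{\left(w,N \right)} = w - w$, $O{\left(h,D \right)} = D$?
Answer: $\frac{121}{9} \approx 13.444$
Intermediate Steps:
$b{\left(w,N \right)} = 0$
$G{\left(V \right)} = 5 - 4 V$ ($G{\left(V \right)} = V \left(-4\right) + 5 = - 4 V + 5 = 5 - 4 V$)
$\left(P{\left(G{\left(b{\left(5,-2 - 4 \right)} \right)} \right)} + \frac{12}{-9}\right)^{2} = \left(\left(5 - 0\right) + \frac{12}{-9}\right)^{2} = \left(\left(5 + 0\right) + 12 \left(- \frac{1}{9}\right)\right)^{2} = \left(5 - \frac{4}{3}\right)^{2} = \left(\frac{11}{3}\right)^{2} = \frac{121}{9}$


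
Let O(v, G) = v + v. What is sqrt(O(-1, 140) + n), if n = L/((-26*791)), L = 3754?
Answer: I*sqrt(230781369)/10283 ≈ 1.4773*I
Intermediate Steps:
n = -1877/10283 (n = 3754/((-26*791)) = 3754/(-20566) = 3754*(-1/20566) = -1877/10283 ≈ -0.18253)
O(v, G) = 2*v
sqrt(O(-1, 140) + n) = sqrt(2*(-1) - 1877/10283) = sqrt(-2 - 1877/10283) = sqrt(-22443/10283) = I*sqrt(230781369)/10283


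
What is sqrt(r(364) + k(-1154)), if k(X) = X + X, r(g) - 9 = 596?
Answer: I*sqrt(1703) ≈ 41.267*I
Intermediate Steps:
r(g) = 605 (r(g) = 9 + 596 = 605)
k(X) = 2*X
sqrt(r(364) + k(-1154)) = sqrt(605 + 2*(-1154)) = sqrt(605 - 2308) = sqrt(-1703) = I*sqrt(1703)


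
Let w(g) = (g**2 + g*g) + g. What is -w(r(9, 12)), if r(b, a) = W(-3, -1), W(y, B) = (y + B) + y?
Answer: -91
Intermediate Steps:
W(y, B) = B + 2*y (W(y, B) = (B + y) + y = B + 2*y)
r(b, a) = -7 (r(b, a) = -1 + 2*(-3) = -1 - 6 = -7)
w(g) = g + 2*g**2 (w(g) = (g**2 + g**2) + g = 2*g**2 + g = g + 2*g**2)
-w(r(9, 12)) = -(-7)*(1 + 2*(-7)) = -(-7)*(1 - 14) = -(-7)*(-13) = -1*91 = -91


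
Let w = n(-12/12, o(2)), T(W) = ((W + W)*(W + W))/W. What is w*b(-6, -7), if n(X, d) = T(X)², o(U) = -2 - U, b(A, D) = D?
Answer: -112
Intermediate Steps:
T(W) = 4*W (T(W) = ((2*W)*(2*W))/W = (4*W²)/W = 4*W)
n(X, d) = 16*X² (n(X, d) = (4*X)² = 16*X²)
w = 16 (w = 16*(-12/12)² = 16*(-12*1/12)² = 16*(-1)² = 16*1 = 16)
w*b(-6, -7) = 16*(-7) = -112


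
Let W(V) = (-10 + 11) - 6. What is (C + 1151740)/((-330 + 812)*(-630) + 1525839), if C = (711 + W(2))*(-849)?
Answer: 552346/1222179 ≈ 0.45194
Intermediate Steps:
W(V) = -5 (W(V) = 1 - 6 = -5)
C = -599394 (C = (711 - 5)*(-849) = 706*(-849) = -599394)
(C + 1151740)/((-330 + 812)*(-630) + 1525839) = (-599394 + 1151740)/((-330 + 812)*(-630) + 1525839) = 552346/(482*(-630) + 1525839) = 552346/(-303660 + 1525839) = 552346/1222179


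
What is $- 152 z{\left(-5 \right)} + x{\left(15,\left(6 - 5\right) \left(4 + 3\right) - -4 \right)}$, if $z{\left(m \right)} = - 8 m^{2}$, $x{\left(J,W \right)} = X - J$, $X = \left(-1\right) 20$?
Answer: $30365$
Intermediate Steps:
$X = -20$
$x{\left(J,W \right)} = -20 - J$
$- 152 z{\left(-5 \right)} + x{\left(15,\left(6 - 5\right) \left(4 + 3\right) - -4 \right)} = - 152 \left(- 8 \left(-5\right)^{2}\right) - 35 = - 152 \left(\left(-8\right) 25\right) - 35 = \left(-152\right) \left(-200\right) - 35 = 30400 - 35 = 30365$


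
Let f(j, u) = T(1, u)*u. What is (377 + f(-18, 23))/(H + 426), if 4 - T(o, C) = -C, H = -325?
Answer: 998/101 ≈ 9.8812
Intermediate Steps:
T(o, C) = 4 + C (T(o, C) = 4 - (-1)*C = 4 + C)
f(j, u) = u*(4 + u) (f(j, u) = (4 + u)*u = u*(4 + u))
(377 + f(-18, 23))/(H + 426) = (377 + 23*(4 + 23))/(-325 + 426) = (377 + 23*27)/101 = (377 + 621)*(1/101) = 998*(1/101) = 998/101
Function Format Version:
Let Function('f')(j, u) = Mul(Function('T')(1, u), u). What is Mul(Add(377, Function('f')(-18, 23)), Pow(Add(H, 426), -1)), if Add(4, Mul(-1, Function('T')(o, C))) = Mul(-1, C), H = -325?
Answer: Rational(998, 101) ≈ 9.8812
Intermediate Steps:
Function('T')(o, C) = Add(4, C) (Function('T')(o, C) = Add(4, Mul(-1, Mul(-1, C))) = Add(4, C))
Function('f')(j, u) = Mul(u, Add(4, u)) (Function('f')(j, u) = Mul(Add(4, u), u) = Mul(u, Add(4, u)))
Mul(Add(377, Function('f')(-18, 23)), Pow(Add(H, 426), -1)) = Mul(Add(377, Mul(23, Add(4, 23))), Pow(Add(-325, 426), -1)) = Mul(Add(377, Mul(23, 27)), Pow(101, -1)) = Mul(Add(377, 621), Rational(1, 101)) = Mul(998, Rational(1, 101)) = Rational(998, 101)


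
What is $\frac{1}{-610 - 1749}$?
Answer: $- \frac{1}{2359} \approx -0.00042391$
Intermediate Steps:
$\frac{1}{-610 - 1749} = \frac{1}{-2359} = - \frac{1}{2359}$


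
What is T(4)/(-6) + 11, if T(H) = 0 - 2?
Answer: 34/3 ≈ 11.333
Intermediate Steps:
T(H) = -2
T(4)/(-6) + 11 = -2/(-6) + 11 = -2*(-1/6) + 11 = 1/3 + 11 = 34/3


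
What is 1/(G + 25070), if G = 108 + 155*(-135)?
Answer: 1/4253 ≈ 0.00023513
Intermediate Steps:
G = -20817 (G = 108 - 20925 = -20817)
1/(G + 25070) = 1/(-20817 + 25070) = 1/4253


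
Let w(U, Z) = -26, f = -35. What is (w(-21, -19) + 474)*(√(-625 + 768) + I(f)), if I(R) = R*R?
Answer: 548800 + 448*√143 ≈ 5.5416e+5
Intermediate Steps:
I(R) = R²
(w(-21, -19) + 474)*(√(-625 + 768) + I(f)) = (-26 + 474)*(√(-625 + 768) + (-35)²) = 448*(√143 + 1225) = 448*(1225 + √143) = 548800 + 448*√143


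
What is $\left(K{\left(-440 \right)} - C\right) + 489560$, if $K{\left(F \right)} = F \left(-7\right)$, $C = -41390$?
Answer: $534030$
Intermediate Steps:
$K{\left(F \right)} = - 7 F$
$\left(K{\left(-440 \right)} - C\right) + 489560 = \left(\left(-7\right) \left(-440\right) - -41390\right) + 489560 = \left(3080 + 41390\right) + 489560 = 44470 + 489560 = 534030$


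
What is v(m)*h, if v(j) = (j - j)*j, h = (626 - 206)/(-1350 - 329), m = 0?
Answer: 0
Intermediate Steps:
h = -420/1679 (h = 420/(-1679) = 420*(-1/1679) = -420/1679 ≈ -0.25015)
v(j) = 0 (v(j) = 0*j = 0)
v(m)*h = 0*(-420/1679) = 0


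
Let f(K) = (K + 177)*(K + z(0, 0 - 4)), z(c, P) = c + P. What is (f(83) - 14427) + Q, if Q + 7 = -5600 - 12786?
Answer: -12280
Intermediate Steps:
Q = -18393 (Q = -7 + (-5600 - 12786) = -7 - 18386 = -18393)
z(c, P) = P + c
f(K) = (-4 + K)*(177 + K) (f(K) = (K + 177)*(K + ((0 - 4) + 0)) = (177 + K)*(K + (-4 + 0)) = (177 + K)*(K - 4) = (177 + K)*(-4 + K) = (-4 + K)*(177 + K))
(f(83) - 14427) + Q = ((-708 + 83**2 + 173*83) - 14427) - 18393 = ((-708 + 6889 + 14359) - 14427) - 18393 = (20540 - 14427) - 18393 = 6113 - 18393 = -12280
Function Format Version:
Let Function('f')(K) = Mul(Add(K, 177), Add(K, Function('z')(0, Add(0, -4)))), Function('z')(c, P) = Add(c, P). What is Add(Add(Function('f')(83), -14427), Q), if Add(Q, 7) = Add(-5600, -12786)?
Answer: -12280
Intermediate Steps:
Q = -18393 (Q = Add(-7, Add(-5600, -12786)) = Add(-7, -18386) = -18393)
Function('z')(c, P) = Add(P, c)
Function('f')(K) = Mul(Add(-4, K), Add(177, K)) (Function('f')(K) = Mul(Add(K, 177), Add(K, Add(Add(0, -4), 0))) = Mul(Add(177, K), Add(K, Add(-4, 0))) = Mul(Add(177, K), Add(K, -4)) = Mul(Add(177, K), Add(-4, K)) = Mul(Add(-4, K), Add(177, K)))
Add(Add(Function('f')(83), -14427), Q) = Add(Add(Add(-708, Pow(83, 2), Mul(173, 83)), -14427), -18393) = Add(Add(Add(-708, 6889, 14359), -14427), -18393) = Add(Add(20540, -14427), -18393) = Add(6113, -18393) = -12280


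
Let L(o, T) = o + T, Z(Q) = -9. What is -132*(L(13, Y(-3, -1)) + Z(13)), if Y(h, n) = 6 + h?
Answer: -924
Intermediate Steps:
L(o, T) = T + o
-132*(L(13, Y(-3, -1)) + Z(13)) = -132*(((6 - 3) + 13) - 9) = -132*((3 + 13) - 9) = -132*(16 - 9) = -132*7 = -924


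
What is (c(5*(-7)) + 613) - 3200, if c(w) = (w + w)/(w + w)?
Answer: -2586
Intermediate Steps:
c(w) = 1 (c(w) = (2*w)/((2*w)) = (2*w)*(1/(2*w)) = 1)
(c(5*(-7)) + 613) - 3200 = (1 + 613) - 3200 = 614 - 3200 = -2586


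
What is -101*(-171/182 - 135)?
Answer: 2498841/182 ≈ 13730.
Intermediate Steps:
-101*(-171/182 - 135) = -101*(-24741/182) = 2498841/182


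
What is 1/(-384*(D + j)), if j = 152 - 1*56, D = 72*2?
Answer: -1/92160 ≈ -1.0851e-5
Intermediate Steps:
D = 144
j = 96 (j = 152 - 56 = 96)
1/(-384*(D + j)) = 1/(-384*(144 + 96)) = 1/(-384*240) = 1/(-92160) = -1/92160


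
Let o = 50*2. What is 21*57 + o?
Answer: 1297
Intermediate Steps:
o = 100
21*57 + o = 21*57 + 100 = 1197 + 100 = 1297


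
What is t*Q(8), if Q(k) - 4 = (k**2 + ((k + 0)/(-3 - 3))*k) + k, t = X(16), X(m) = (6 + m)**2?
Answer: 94864/3 ≈ 31621.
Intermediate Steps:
t = 484 (t = (6 + 16)**2 = 22**2 = 484)
Q(k) = 4 + k + 5*k**2/6 (Q(k) = 4 + ((k**2 + ((k + 0)/(-3 - 3))*k) + k) = 4 + ((k**2 + (k/(-6))*k) + k) = 4 + ((k**2 + (k*(-1/6))*k) + k) = 4 + ((k**2 + (-k/6)*k) + k) = 4 + ((k**2 - k**2/6) + k) = 4 + (5*k**2/6 + k) = 4 + (k + 5*k**2/6) = 4 + k + 5*k**2/6)
t*Q(8) = 484*(4 + 8 + (5/6)*8**2) = 484*(4 + 8 + (5/6)*64) = 484*(4 + 8 + 160/3) = 484*(196/3) = 94864/3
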